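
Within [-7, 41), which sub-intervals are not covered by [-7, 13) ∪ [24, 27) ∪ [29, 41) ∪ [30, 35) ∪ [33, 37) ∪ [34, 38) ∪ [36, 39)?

The merged coverage is [-7, 13), [24, 27), [29, 41).
Complement within [-7, 41): [13, 24), [27, 29).

[13, 24) ∪ [27, 29)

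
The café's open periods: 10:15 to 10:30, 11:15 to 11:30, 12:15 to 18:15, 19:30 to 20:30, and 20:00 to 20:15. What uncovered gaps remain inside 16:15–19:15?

18:15-19:15

The merged coverage is 10:15-10:30, 11:15-11:30, 12:15-18:15, 19:30-20:30.
Gaps within 16:15-19:15: 18:15-19:15.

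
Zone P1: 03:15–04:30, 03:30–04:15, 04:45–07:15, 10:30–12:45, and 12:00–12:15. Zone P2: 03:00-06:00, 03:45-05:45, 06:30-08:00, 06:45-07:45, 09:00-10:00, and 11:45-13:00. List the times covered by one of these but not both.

A, merged: 03:15–04:30, 04:45–07:15, 10:30–12:45.
B, merged: 03:00–06:00, 06:30–08:00, 09:00–10:00, 11:45–13:00.
Only in the first: 06:00–06:30, 10:30–11:45.
Only in the second: 03:00–03:15, 04:30–04:45, 07:15–08:00, 09:00–10:00, 12:45–13:00.
Together these are the periods covered by exactly one.

03:00–03:15, 04:30–04:45, 06:00–06:30, 07:15–08:00, 09:00–10:00, 10:30–11:45, 12:45–13:00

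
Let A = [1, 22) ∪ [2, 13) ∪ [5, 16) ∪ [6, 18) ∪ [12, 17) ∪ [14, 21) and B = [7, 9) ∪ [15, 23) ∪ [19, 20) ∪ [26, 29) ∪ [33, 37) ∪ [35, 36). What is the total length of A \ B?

12

First set merges to [1, 22).
Second set merges to [7, 9), [15, 23), [26, 29), [33, 37).
A \ B = [1, 7), [9, 15).
Total: 6 + 6 = 12.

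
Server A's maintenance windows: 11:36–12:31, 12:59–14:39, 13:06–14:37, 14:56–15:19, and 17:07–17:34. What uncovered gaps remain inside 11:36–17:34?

The merged coverage is 11:36–12:31, 12:59–14:39, 14:56–15:19, 17:07–17:34.
Uncovered inside 11:36–17:34: 12:31–12:59, 14:39–14:56, 15:19–17:07.

12:31–12:59, 14:39–14:56, 15:19–17:07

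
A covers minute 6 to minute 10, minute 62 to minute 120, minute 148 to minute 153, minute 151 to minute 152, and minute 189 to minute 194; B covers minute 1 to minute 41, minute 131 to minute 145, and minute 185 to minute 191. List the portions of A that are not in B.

Merge the first list: minute 6 to minute 10, minute 62 to minute 120, minute 148 to minute 153, minute 189 to minute 194.
minute 6 to minute 10: entirely removed.
minute 62 to minute 120: nothing removed.
minute 148 to minute 153: nothing removed.
minute 189 to minute 194 \ B = minute 191 to minute 194.

minute 62 to minute 120, minute 148 to minute 153, minute 191 to minute 194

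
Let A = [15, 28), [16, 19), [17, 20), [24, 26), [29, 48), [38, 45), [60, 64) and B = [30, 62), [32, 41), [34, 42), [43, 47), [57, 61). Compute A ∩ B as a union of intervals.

[30, 48) ∪ [60, 62)

Merge the first list: [15, 28), [29, 48), [60, 64).
Merge the second list: [30, 62).
[15, 28) meets no B interval.
[29, 48) ∩ B → [30, 48).
[60, 64) ∩ B → [60, 62).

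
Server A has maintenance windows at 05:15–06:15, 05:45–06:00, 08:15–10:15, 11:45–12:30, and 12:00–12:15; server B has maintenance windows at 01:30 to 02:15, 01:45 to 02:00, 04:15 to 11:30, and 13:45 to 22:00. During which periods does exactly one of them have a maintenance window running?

A, merged: 05:15-06:15, 08:15-10:15, 11:45-12:30.
B, merged: 01:30-02:15, 04:15-11:30, 13:45-22:00.
Only in the first: 11:45-12:30.
Only in the second: 01:30-02:15, 04:15-05:15, 06:15-08:15, 10:15-11:30, 13:45-22:00.
Together these are the periods covered by exactly one.

01:30-02:15, 04:15-05:15, 06:15-08:15, 10:15-11:30, 11:45-12:30, 13:45-22:00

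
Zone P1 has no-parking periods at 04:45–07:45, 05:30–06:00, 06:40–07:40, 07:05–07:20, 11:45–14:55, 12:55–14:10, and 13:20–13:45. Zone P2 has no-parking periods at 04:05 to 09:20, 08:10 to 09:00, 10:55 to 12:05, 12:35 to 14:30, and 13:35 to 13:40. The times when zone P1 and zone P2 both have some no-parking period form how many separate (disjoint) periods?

A, merged: 04:45–07:45, 11:45–14:55.
B, merged: 04:05–09:20, 10:55–12:05, 12:35–14:30.
A ∩ B = 04:45–07:45, 11:45–12:05, 12:35–14:30.
That is 3 disjoint pieces.

3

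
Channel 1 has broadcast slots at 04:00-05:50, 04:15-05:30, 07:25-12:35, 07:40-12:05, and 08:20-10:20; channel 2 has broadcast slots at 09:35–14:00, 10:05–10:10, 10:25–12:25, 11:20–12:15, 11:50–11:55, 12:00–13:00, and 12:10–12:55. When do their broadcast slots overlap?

09:35–12:35

A, merged: 04:00–05:50, 07:25–12:35.
B, merged: 09:35–14:00.
04:00–05:50 meets no B interval.
07:25–12:35 ∩ B → 09:35–12:35.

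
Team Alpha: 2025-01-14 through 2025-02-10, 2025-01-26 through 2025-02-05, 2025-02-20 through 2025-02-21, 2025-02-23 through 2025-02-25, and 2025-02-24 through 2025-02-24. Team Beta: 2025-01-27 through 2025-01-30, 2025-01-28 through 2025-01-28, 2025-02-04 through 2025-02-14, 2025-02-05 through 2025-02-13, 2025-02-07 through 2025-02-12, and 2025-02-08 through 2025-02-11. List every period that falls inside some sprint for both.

2025-01-27 through 2025-01-30, 2025-02-04 through 2025-02-10

First set merges to 2025-01-14 through 2025-02-10, 2025-02-20 through 2025-02-21, 2025-02-23 through 2025-02-25.
Second set merges to 2025-01-27 through 2025-01-30, 2025-02-04 through 2025-02-14.
2025-01-14 through 2025-02-10 meets the second set on 2025-01-27 through 2025-01-30, 2025-02-04 through 2025-02-10.
2025-02-20 through 2025-02-21: no overlap with the second set.
2025-02-23 through 2025-02-25: no overlap with the second set.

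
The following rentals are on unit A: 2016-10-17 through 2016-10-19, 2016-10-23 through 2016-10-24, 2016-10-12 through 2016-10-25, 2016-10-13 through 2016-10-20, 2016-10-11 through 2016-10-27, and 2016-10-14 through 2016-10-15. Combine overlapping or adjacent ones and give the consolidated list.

Sort by start: 2016-10-11 through 2016-10-27, 2016-10-12 through 2016-10-25, 2016-10-13 through 2016-10-20, 2016-10-14 through 2016-10-15, 2016-10-17 through 2016-10-19, 2016-10-23 through 2016-10-24.
2016-10-12 through 2016-10-25 overlaps/touches 2016-10-11 through 2016-10-27 → extend to 2016-10-11 through 2016-10-27.
2016-10-13 through 2016-10-20 overlaps/touches 2016-10-11 through 2016-10-27 → extend to 2016-10-11 through 2016-10-27.
2016-10-14 through 2016-10-15 overlaps/touches 2016-10-11 through 2016-10-27 → extend to 2016-10-11 through 2016-10-27.
2016-10-17 through 2016-10-19 overlaps/touches 2016-10-11 through 2016-10-27 → extend to 2016-10-11 through 2016-10-27.
2016-10-23 through 2016-10-24 overlaps/touches 2016-10-11 through 2016-10-27 → extend to 2016-10-11 through 2016-10-27.

2016-10-11 through 2016-10-27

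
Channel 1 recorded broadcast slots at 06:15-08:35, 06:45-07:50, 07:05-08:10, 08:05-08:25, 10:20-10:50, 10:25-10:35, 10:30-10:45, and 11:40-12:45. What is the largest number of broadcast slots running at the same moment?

Walk the sorted start/end points keeping a running depth.
The depth first hits 3 at 07:05.

3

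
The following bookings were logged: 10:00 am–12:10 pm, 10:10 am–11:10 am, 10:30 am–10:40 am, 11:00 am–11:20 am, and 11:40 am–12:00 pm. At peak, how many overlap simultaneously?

At 10:30 am, 3 of the intervals are simultaneously active.
No point has more.

3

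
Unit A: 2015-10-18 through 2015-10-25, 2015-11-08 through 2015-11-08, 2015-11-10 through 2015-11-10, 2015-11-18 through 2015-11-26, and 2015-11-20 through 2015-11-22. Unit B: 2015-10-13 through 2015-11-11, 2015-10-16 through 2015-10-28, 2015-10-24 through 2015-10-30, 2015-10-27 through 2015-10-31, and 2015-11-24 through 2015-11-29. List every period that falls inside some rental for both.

First set merges to 2015-10-18 through 2015-10-25, 2015-11-08 through 2015-11-08, 2015-11-10 through 2015-11-10, 2015-11-18 through 2015-11-26.
Second set merges to 2015-10-13 through 2015-11-11, 2015-11-24 through 2015-11-29.
2015-10-18 through 2015-10-25 meets the second set on 2015-10-18 through 2015-10-25.
2015-11-08 through 2015-11-08 meets the second set on 2015-11-08 through 2015-11-08.
2015-11-10 through 2015-11-10 meets the second set on 2015-11-10 through 2015-11-10.
2015-11-18 through 2015-11-26 meets the second set on 2015-11-24 through 2015-11-26.

2015-10-18 through 2015-10-25, 2015-11-08 through 2015-11-08, 2015-11-10 through 2015-11-10, 2015-11-24 through 2015-11-26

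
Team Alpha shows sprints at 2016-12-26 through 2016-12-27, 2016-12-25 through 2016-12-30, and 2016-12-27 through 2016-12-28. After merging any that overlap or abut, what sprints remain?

2016-12-25 through 2016-12-30

Sort by start: 2016-12-25 through 2016-12-30, 2016-12-26 through 2016-12-27, 2016-12-27 through 2016-12-28.
2016-12-26 through 2016-12-27 overlaps/touches 2016-12-25 through 2016-12-30 → extend to 2016-12-25 through 2016-12-30.
2016-12-27 through 2016-12-28 overlaps/touches 2016-12-25 through 2016-12-30 → extend to 2016-12-25 through 2016-12-30.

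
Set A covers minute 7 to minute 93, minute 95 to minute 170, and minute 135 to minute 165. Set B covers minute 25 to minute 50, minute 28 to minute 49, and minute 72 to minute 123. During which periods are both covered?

Merge the first list: minute 7 to minute 93, minute 95 to minute 170.
Merge the second list: minute 25 to minute 50, minute 72 to minute 123.
minute 7 to minute 93 ∩ B → minute 25 to minute 50, minute 72 to minute 93.
minute 95 to minute 170 ∩ B → minute 95 to minute 123.

minute 25 to minute 50, minute 72 to minute 93, minute 95 to minute 123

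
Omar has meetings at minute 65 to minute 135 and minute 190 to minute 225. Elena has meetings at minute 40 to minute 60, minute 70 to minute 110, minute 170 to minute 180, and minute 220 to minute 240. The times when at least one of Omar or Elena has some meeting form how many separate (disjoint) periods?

4

A ∪ B = minute 40 to minute 60, minute 65 to minute 135, minute 170 to minute 180, minute 190 to minute 240.
That is 4 disjoint pieces.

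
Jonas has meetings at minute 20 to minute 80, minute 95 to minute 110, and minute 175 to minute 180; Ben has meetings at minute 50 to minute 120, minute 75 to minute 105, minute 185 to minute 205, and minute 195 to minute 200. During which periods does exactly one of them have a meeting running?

Second set merges to minute 50 to minute 120, minute 185 to minute 205.
A but not B: minute 20 to minute 50, minute 175 to minute 180.
B but not A: minute 80 to minute 95, minute 110 to minute 120, minute 185 to minute 205.
Combining gives A △ B.

minute 20 to minute 50, minute 80 to minute 95, minute 110 to minute 120, minute 175 to minute 180, minute 185 to minute 205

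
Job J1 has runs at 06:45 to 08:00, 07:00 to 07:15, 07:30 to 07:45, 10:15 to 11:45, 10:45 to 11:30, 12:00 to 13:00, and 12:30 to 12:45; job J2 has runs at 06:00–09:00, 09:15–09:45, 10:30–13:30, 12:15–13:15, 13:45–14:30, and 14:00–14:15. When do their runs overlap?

06:45-08:00, 10:30-11:45, 12:00-13:00

First set merges to 06:45-08:00, 10:15-11:45, 12:00-13:00.
Second set merges to 06:00-09:00, 09:15-09:45, 10:30-13:30, 13:45-14:30.
06:45-08:00 ∩ B → 06:45-08:00.
10:15-11:45 ∩ B → 10:30-11:45.
12:00-13:00 ∩ B → 12:00-13:00.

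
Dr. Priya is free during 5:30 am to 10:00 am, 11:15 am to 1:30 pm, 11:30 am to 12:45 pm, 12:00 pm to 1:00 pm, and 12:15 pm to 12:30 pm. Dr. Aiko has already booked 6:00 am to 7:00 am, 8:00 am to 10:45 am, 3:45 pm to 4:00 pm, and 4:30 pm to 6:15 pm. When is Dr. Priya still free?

A, merged: 5:30 am-10:00 am, 11:15 am-1:30 pm.
5:30 am-10:00 am with B removed leaves 5:30 am-6:00 am, 7:00 am-8:00 am.
11:15 am-1:30 pm is untouched.

5:30 am-6:00 am, 7:00 am-8:00 am, 11:15 am-1:30 pm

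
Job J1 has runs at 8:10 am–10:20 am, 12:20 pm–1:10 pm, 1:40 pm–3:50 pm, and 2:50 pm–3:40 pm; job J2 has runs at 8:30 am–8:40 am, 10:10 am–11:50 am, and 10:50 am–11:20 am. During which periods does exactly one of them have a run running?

A, merged: 8:10 am-10:20 am, 12:20 pm-1:10 pm, 1:40 pm-3:50 pm.
B, merged: 8:30 am-8:40 am, 10:10 am-11:50 am.
A but not B: 8:10 am-8:30 am, 8:40 am-10:10 am, 12:20 pm-1:10 pm, 1:40 pm-3:50 pm.
B but not A: 10:20 am-11:50 am.
Combining gives A △ B.

8:10 am-8:30 am, 8:40 am-10:10 am, 10:20 am-11:50 am, 12:20 pm-1:10 pm, 1:40 pm-3:50 pm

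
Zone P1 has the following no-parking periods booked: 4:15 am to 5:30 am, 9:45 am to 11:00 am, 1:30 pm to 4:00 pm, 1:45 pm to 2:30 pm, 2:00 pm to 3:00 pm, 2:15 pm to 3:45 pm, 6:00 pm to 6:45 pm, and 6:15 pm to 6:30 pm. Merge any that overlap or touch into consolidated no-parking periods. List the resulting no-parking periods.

9:45 am–11:00 am is disjoint → start new block.
1:30 pm–4:00 pm is disjoint → start new block.
1:45 pm–2:30 pm overlaps/touches 1:30 pm–4:00 pm → extend to 1:30 pm–4:00 pm.
2:00 pm–3:00 pm overlaps/touches 1:30 pm–4:00 pm → extend to 1:30 pm–4:00 pm.
2:15 pm–3:45 pm overlaps/touches 1:30 pm–4:00 pm → extend to 1:30 pm–4:00 pm.
6:00 pm–6:45 pm is disjoint → start new block.
6:15 pm–6:30 pm overlaps/touches 6:00 pm–6:45 pm → extend to 6:00 pm–6:45 pm.

4:15 am–5:30 am, 9:45 am–11:00 am, 1:30 pm–4:00 pm, 6:00 pm–6:45 pm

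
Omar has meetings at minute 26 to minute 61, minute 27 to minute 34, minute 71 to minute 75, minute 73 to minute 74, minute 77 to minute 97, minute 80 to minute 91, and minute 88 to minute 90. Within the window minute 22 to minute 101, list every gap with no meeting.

Covered (merged): minute 26 to minute 61, minute 71 to minute 75, minute 77 to minute 97.
Gaps within minute 22 to minute 101: minute 22 to minute 26, minute 61 to minute 71, minute 75 to minute 77, minute 97 to minute 101.

minute 22 to minute 26, minute 61 to minute 71, minute 75 to minute 77, minute 97 to minute 101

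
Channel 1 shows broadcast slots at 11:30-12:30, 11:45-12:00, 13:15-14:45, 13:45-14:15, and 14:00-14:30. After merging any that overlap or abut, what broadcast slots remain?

11:30–12:30, 13:15–14:45

11:45–12:00 overlaps/touches 11:30–12:30 → extend to 11:30–12:30.
13:15–14:45 is disjoint → start new block.
13:45–14:15 overlaps/touches 13:15–14:45 → extend to 13:15–14:45.
14:00–14:30 overlaps/touches 13:15–14:45 → extend to 13:15–14:45.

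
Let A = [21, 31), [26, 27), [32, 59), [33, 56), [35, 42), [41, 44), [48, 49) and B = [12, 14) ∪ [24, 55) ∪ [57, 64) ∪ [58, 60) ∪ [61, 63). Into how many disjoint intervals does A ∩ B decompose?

3

Merge the first list: [21, 31), [32, 59).
Merge the second list: [12, 14), [24, 55), [57, 64).
A ∩ B = [24, 31), [32, 55), [57, 59).
That is 3 disjoint pieces.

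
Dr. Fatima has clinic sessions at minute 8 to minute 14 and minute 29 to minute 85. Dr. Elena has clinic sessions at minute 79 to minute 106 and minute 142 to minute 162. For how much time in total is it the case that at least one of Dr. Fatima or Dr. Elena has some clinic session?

103 minutes

A ∪ B = minute 8 to minute 14, minute 29 to minute 106, minute 142 to minute 162.
Total: 6 minutes + 77 minutes + 20 minutes = 103 minutes.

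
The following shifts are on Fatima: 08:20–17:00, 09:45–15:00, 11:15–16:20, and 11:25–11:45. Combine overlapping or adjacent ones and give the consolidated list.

09:45–15:00 overlaps/touches 08:20–17:00 → extend to 08:20–17:00.
11:15–16:20 overlaps/touches 08:20–17:00 → extend to 08:20–17:00.
11:25–11:45 overlaps/touches 08:20–17:00 → extend to 08:20–17:00.

08:20–17:00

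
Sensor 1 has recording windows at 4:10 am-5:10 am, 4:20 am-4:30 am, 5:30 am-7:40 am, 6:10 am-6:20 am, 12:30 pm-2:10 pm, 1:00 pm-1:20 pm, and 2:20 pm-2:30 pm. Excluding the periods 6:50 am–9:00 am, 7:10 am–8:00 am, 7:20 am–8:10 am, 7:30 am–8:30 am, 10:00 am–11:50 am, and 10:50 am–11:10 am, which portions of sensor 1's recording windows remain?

4:10 am-5:10 am, 5:30 am-6:50 am, 12:30 pm-2:10 pm, 2:20 pm-2:30 pm

A, merged: 4:10 am-5:10 am, 5:30 am-7:40 am, 12:30 pm-2:10 pm, 2:20 pm-2:30 pm.
B, merged: 6:50 am-9:00 am, 10:00 am-11:50 am.
4:10 am-5:10 am: no B overlap → unchanged.
5:30 am-7:40 am minus B → 5:30 am-6:50 am.
12:30 pm-2:10 pm: no B overlap → unchanged.
2:20 pm-2:30 pm: no B overlap → unchanged.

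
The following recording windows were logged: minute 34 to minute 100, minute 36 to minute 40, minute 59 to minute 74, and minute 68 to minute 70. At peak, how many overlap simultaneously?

3

Sweep endpoints in order; track running count of active intervals.
Peak of 3 reached at minute 68.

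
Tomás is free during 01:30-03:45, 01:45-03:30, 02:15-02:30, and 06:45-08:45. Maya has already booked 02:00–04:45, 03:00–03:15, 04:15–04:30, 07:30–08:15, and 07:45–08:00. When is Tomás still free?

Merge the first list: 01:30–03:45, 06:45–08:45.
Merge the second list: 02:00–04:45, 07:30–08:15.
01:30–03:45 \ B = 01:30–02:00.
06:45–08:45 \ B = 06:45–07:30, 08:15–08:45.

01:30–02:00, 06:45–07:30, 08:15–08:45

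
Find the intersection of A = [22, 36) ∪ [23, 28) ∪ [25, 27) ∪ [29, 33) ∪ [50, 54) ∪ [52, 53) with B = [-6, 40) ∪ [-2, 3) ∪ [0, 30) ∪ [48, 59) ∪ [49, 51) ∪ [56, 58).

A, merged: [22, 36), [50, 54).
B, merged: [-6, 40), [48, 59).
[22, 36) ∩ B → [22, 36).
[50, 54) ∩ B → [50, 54).

[22, 36) ∪ [50, 54)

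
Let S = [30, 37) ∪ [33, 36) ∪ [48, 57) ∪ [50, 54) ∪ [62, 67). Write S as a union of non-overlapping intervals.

[30, 37) ∪ [48, 57) ∪ [62, 67)

[33, 36) overlaps/touches [30, 37) → extend to [30, 37).
[48, 57) is disjoint → start new block.
[50, 54) overlaps/touches [48, 57) → extend to [48, 57).
[62, 67) is disjoint → start new block.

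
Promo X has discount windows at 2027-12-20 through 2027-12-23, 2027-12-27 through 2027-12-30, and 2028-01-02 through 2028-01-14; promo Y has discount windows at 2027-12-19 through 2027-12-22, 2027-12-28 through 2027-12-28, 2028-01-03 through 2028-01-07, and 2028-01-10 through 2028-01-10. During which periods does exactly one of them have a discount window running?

A \ B = 2027-12-23 through 2027-12-23, 2027-12-27 through 2027-12-27, 2027-12-29 through 2027-12-30, 2028-01-02 through 2028-01-02, 2028-01-08 through 2028-01-09, 2028-01-11 through 2028-01-14.
B \ A = 2027-12-19 through 2027-12-19.
Union of the two gives the symmetric difference.

2027-12-19 through 2027-12-19, 2027-12-23 through 2027-12-23, 2027-12-27 through 2027-12-27, 2027-12-29 through 2027-12-30, 2028-01-02 through 2028-01-02, 2028-01-08 through 2028-01-09, 2028-01-11 through 2028-01-14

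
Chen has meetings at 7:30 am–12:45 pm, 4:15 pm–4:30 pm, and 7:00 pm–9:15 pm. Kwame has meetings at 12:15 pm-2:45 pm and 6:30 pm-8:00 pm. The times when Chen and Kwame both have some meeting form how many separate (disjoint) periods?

2

A ∩ B = 12:15 pm–12:45 pm, 7:00 pm–8:00 pm.
That is 2 disjoint pieces.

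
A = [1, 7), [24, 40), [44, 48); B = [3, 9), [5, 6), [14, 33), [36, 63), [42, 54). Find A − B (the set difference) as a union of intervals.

B, merged: [3, 9), [14, 33), [36, 63).
[1, 7) minus B → [1, 3).
[24, 40) minus B → [33, 36).
[44, 48): fully covered by B → removed.

[1, 3) ∪ [33, 36)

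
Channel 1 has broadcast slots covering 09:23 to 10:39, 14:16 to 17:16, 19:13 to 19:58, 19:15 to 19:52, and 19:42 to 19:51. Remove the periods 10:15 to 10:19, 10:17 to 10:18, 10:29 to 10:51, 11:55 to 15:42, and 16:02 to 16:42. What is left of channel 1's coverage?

Merge the first list: 09:23–10:39, 14:16–17:16, 19:13–19:58.
Merge the second list: 10:15–10:19, 10:29–10:51, 11:55–15:42, 16:02–16:42.
09:23–10:39 with B removed leaves 09:23–10:15, 10:19–10:29.
14:16–17:16 with B removed leaves 15:42–16:02, 16:42–17:16.
19:13–19:58 is untouched.

09:23–10:15, 10:19–10:29, 15:42–16:02, 16:42–17:16, 19:13–19:58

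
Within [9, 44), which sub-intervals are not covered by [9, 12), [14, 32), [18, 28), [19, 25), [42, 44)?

[12, 14) ∪ [32, 42)

The merged coverage is [9, 12), [14, 32), [42, 44).
Complement within [9, 44): [12, 14), [32, 42).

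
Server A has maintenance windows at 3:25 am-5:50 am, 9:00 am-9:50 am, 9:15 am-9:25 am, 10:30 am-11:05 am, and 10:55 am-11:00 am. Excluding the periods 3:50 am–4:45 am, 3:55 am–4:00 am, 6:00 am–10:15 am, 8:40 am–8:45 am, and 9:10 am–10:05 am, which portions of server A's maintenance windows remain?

3:25 am–3:50 am, 4:45 am–5:50 am, 10:30 am–11:05 am

A, merged: 3:25 am–5:50 am, 9:00 am–9:50 am, 10:30 am–11:05 am.
B, merged: 3:50 am–4:45 am, 6:00 am–10:15 am.
3:25 am–5:50 am \ B = 3:25 am–3:50 am, 4:45 am–5:50 am.
9:00 am–9:50 am: entirely removed.
10:30 am–11:05 am: nothing removed.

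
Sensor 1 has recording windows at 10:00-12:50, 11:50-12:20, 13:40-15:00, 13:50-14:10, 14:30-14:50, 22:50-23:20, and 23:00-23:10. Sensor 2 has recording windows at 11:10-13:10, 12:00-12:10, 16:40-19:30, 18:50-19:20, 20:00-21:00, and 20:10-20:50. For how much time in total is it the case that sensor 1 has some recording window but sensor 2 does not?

3 h

First set merges to 10:00–12:50, 13:40–15:00, 22:50–23:20.
Second set merges to 11:10–13:10, 16:40–19:30, 20:00–21:00.
A \ B = 10:00–11:10, 13:40–15:00, 22:50–23:20.
Total: 1 h 10 min + 1 h 20 min + 30 min = 3 h.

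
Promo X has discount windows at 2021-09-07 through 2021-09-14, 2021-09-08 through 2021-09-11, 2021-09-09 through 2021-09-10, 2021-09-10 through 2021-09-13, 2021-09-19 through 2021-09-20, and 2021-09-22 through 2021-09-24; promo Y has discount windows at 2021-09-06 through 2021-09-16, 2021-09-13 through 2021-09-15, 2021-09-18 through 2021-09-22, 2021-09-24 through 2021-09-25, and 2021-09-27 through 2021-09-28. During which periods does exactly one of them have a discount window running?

Merge the first list: 2021-09-07 through 2021-09-14, 2021-09-19 through 2021-09-20, 2021-09-22 through 2021-09-24.
Merge the second list: 2021-09-06 through 2021-09-16, 2021-09-18 through 2021-09-22, 2021-09-24 through 2021-09-25, 2021-09-27 through 2021-09-28.
A but not B: 2021-09-23 through 2021-09-23.
B but not A: 2021-09-06 through 2021-09-06, 2021-09-15 through 2021-09-16, 2021-09-18 through 2021-09-18, 2021-09-21 through 2021-09-21, 2021-09-25 through 2021-09-25, 2021-09-27 through 2021-09-28.
Combining gives A △ B.

2021-09-06 through 2021-09-06, 2021-09-15 through 2021-09-16, 2021-09-18 through 2021-09-18, 2021-09-21 through 2021-09-21, 2021-09-23 through 2021-09-23, 2021-09-25 through 2021-09-25, 2021-09-27 through 2021-09-28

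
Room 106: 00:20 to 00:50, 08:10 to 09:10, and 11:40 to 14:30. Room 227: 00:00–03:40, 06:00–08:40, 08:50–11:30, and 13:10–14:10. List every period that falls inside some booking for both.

00:20–00:50, 08:10–08:40, 08:50–09:10, 13:10–14:10

00:20–00:50 ∩ B → 00:20–00:50.
08:10–09:10 ∩ B → 08:10–08:40, 08:50–09:10.
11:40–14:30 ∩ B → 13:10–14:10.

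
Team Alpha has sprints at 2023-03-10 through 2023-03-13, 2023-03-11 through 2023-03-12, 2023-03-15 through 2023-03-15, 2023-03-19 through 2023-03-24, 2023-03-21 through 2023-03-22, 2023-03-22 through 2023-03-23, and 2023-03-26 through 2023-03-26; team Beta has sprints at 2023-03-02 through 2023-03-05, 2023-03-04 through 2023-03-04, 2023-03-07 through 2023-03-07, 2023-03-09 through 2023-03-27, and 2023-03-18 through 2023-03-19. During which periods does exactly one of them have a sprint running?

2023-03-02 through 2023-03-05, 2023-03-07 through 2023-03-07, 2023-03-09 through 2023-03-09, 2023-03-14 through 2023-03-14, 2023-03-16 through 2023-03-18, 2023-03-25 through 2023-03-25, 2023-03-27 through 2023-03-27

A, merged: 2023-03-10 through 2023-03-13, 2023-03-15 through 2023-03-15, 2023-03-19 through 2023-03-24, 2023-03-26 through 2023-03-26.
B, merged: 2023-03-02 through 2023-03-05, 2023-03-07 through 2023-03-07, 2023-03-09 through 2023-03-27.
A \ B = none.
B \ A = 2023-03-02 through 2023-03-05, 2023-03-07 through 2023-03-07, 2023-03-09 through 2023-03-09, 2023-03-14 through 2023-03-14, 2023-03-16 through 2023-03-18, 2023-03-25 through 2023-03-25, 2023-03-27 through 2023-03-27.
Union of the two gives the symmetric difference.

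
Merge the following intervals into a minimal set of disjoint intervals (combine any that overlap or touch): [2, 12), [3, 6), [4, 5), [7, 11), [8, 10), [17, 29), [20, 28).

[3, 6) overlaps/touches [2, 12) → extend to [2, 12).
[4, 5) overlaps/touches [2, 12) → extend to [2, 12).
[7, 11) overlaps/touches [2, 12) → extend to [2, 12).
[8, 10) overlaps/touches [2, 12) → extend to [2, 12).
[17, 29) is disjoint → start new block.
[20, 28) overlaps/touches [17, 29) → extend to [17, 29).

[2, 12) ∪ [17, 29)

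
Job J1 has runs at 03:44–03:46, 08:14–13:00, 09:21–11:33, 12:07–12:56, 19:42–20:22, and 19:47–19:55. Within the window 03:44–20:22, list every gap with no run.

03:46–08:14, 13:00–19:42

Covered (merged): 03:44–03:46, 08:14–13:00, 19:42–20:22.
Gaps within 03:44–20:22: 03:46–08:14, 13:00–19:42.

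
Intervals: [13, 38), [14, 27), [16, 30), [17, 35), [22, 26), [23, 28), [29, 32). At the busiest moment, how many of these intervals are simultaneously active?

At 23, 6 of the intervals are simultaneously active.
No point has more.

6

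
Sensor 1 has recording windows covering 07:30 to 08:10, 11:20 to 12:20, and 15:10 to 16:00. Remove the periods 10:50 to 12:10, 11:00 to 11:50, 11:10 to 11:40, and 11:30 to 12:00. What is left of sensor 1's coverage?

B, merged: 10:50-12:10.
07:30-08:10: nothing removed.
11:20-12:20 \ B = 12:10-12:20.
15:10-16:00: nothing removed.

07:30-08:10, 12:10-12:20, 15:10-16:00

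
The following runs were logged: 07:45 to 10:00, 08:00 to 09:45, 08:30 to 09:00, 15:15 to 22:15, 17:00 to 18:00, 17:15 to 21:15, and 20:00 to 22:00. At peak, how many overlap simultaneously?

Walk the sorted start/end points keeping a running depth.
The depth first hits 3 at 08:30.

3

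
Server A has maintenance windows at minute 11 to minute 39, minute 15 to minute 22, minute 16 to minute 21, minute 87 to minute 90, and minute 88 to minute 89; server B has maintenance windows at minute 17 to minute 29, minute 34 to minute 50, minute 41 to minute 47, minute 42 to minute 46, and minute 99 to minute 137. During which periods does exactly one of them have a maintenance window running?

minute 11 to minute 17, minute 29 to minute 34, minute 39 to minute 50, minute 87 to minute 90, minute 99 to minute 137

A, merged: minute 11 to minute 39, minute 87 to minute 90.
B, merged: minute 17 to minute 29, minute 34 to minute 50, minute 99 to minute 137.
A but not B: minute 11 to minute 17, minute 29 to minute 34, minute 87 to minute 90.
B but not A: minute 39 to minute 50, minute 99 to minute 137.
Combining gives A △ B.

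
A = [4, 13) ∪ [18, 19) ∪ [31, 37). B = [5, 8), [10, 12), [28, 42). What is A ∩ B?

[5, 8) ∪ [10, 12) ∪ [31, 37)

[4, 13) meets the second set on [5, 8), [10, 12).
[18, 19): no overlap with the second set.
[31, 37) meets the second set on [31, 37).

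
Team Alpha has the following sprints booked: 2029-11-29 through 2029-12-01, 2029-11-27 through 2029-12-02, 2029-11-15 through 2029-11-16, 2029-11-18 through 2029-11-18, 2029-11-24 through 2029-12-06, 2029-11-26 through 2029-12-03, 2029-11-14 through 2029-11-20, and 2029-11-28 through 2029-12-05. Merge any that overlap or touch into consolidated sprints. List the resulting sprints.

2029-11-14 through 2029-11-20, 2029-11-24 through 2029-12-06

Sort by start: 2029-11-14 through 2029-11-20, 2029-11-15 through 2029-11-16, 2029-11-18 through 2029-11-18, 2029-11-24 through 2029-12-06, 2029-11-26 through 2029-12-03, 2029-11-27 through 2029-12-02, 2029-11-28 through 2029-12-05, 2029-11-29 through 2029-12-01.
2029-11-15 through 2029-11-16 overlaps/touches 2029-11-14 through 2029-11-20 → extend to 2029-11-14 through 2029-11-20.
2029-11-18 through 2029-11-18 overlaps/touches 2029-11-14 through 2029-11-20 → extend to 2029-11-14 through 2029-11-20.
2029-11-24 through 2029-12-06 is disjoint → start new block.
2029-11-26 through 2029-12-03 overlaps/touches 2029-11-24 through 2029-12-06 → extend to 2029-11-24 through 2029-12-06.
2029-11-27 through 2029-12-02 overlaps/touches 2029-11-24 through 2029-12-06 → extend to 2029-11-24 through 2029-12-06.
2029-11-28 through 2029-12-05 overlaps/touches 2029-11-24 through 2029-12-06 → extend to 2029-11-24 through 2029-12-06.
2029-11-29 through 2029-12-01 overlaps/touches 2029-11-24 through 2029-12-06 → extend to 2029-11-24 through 2029-12-06.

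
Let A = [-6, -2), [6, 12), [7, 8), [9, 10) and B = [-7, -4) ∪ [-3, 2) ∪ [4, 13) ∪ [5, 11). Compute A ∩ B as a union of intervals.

Merge the first list: [-6, -2), [6, 12).
Merge the second list: [-7, -4), [-3, 2), [4, 13).
[-6, -2) meets the second set on [-6, -4), [-3, -2).
[6, 12) meets the second set on [6, 12).

[-6, -4) ∪ [-3, -2) ∪ [6, 12)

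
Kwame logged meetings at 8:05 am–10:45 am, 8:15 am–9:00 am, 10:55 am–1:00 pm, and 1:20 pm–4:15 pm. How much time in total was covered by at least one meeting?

7 h 40 min

Merged: 8:05 am–10:45 am, 10:55 am–1:00 pm, 1:20 pm–4:15 pm.
Lengths: 2 h 40 min + 2 h 5 min + 2 h 55 min = 7 h 40 min.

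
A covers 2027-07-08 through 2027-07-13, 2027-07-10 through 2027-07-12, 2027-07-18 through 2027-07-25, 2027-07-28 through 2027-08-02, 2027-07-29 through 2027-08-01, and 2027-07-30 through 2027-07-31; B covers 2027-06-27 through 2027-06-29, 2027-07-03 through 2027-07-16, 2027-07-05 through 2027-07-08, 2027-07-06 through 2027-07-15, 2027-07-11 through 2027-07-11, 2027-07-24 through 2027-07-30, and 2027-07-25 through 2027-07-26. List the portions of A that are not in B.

2027-07-18 through 2027-07-23, 2027-07-31 through 2027-08-02

First set merges to 2027-07-08 through 2027-07-13, 2027-07-18 through 2027-07-25, 2027-07-28 through 2027-08-02.
Second set merges to 2027-06-27 through 2027-06-29, 2027-07-03 through 2027-07-16, 2027-07-24 through 2027-07-30.
2027-07-08 through 2027-07-13: fully covered by B → removed.
2027-07-18 through 2027-07-25 minus B → 2027-07-18 through 2027-07-23.
2027-07-28 through 2027-08-02 minus B → 2027-07-31 through 2027-08-02.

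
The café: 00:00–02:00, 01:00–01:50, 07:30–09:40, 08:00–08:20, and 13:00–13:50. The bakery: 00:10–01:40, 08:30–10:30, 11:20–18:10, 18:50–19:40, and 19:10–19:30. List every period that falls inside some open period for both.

First set merges to 00:00–02:00, 07:30–09:40, 13:00–13:50.
Second set merges to 00:10–01:40, 08:30–10:30, 11:20–18:10, 18:50–19:40.
00:00–02:00 ∩ B → 00:10–01:40.
07:30–09:40 ∩ B → 08:30–09:40.
13:00–13:50 ∩ B → 13:00–13:50.

00:10–01:40, 08:30–09:40, 13:00–13:50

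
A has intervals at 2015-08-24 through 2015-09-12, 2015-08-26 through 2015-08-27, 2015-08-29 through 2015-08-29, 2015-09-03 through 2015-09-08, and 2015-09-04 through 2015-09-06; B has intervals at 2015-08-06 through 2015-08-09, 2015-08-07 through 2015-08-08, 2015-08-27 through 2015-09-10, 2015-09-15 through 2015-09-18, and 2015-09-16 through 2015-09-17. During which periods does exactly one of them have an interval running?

2015-08-06 through 2015-08-09, 2015-08-24 through 2015-08-26, 2015-09-11 through 2015-09-12, 2015-09-15 through 2015-09-18

First set merges to 2015-08-24 through 2015-09-12.
Second set merges to 2015-08-06 through 2015-08-09, 2015-08-27 through 2015-09-10, 2015-09-15 through 2015-09-18.
Only in the first: 2015-08-24 through 2015-08-26, 2015-09-11 through 2015-09-12.
Only in the second: 2015-08-06 through 2015-08-09, 2015-09-15 through 2015-09-18.
Together these are the periods covered by exactly one.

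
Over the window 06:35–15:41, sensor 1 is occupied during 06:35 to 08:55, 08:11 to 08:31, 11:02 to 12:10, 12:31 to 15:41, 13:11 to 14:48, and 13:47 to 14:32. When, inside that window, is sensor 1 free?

08:55–11:02, 12:10–12:31

After merging, the occupied span is 06:35–08:55, 11:02–12:10, 12:31–15:41.
Complement within 06:35–15:41: 08:55–11:02, 12:10–12:31.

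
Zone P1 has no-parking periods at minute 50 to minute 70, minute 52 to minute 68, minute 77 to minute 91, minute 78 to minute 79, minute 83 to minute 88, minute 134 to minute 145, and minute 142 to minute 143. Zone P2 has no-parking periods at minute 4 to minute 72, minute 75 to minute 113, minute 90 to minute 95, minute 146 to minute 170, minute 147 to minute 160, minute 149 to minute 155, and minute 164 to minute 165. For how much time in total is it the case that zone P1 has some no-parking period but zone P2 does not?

A, merged: minute 50 to minute 70, minute 77 to minute 91, minute 134 to minute 145.
B, merged: minute 4 to minute 72, minute 75 to minute 113, minute 146 to minute 170.
A \ B = minute 134 to minute 145.
Total: 11 minutes.

11 minutes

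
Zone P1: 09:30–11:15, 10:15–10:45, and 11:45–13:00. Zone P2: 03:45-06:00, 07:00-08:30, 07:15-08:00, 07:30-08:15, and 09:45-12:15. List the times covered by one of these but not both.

03:45–06:00, 07:00–08:30, 09:30–09:45, 11:15–11:45, 12:15–13:00

First set merges to 09:30–11:15, 11:45–13:00.
Second set merges to 03:45–06:00, 07:00–08:30, 09:45–12:15.
A but not B: 09:30–09:45, 12:15–13:00.
B but not A: 03:45–06:00, 07:00–08:30, 11:15–11:45.
Combining gives A △ B.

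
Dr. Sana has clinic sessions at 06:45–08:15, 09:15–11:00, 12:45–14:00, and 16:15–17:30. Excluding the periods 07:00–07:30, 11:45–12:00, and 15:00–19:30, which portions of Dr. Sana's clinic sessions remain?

06:45-08:15 with B removed leaves 06:45-07:00, 07:30-08:15.
09:15-11:00 is untouched.
12:45-14:00 is untouched.
16:15-17:30 lies entirely inside B → drops out.

06:45-07:00, 07:30-08:15, 09:15-11:00, 12:45-14:00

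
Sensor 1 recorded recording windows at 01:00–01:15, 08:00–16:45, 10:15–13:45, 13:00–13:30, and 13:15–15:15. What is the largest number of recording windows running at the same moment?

4

At 13:15, 4 of the intervals are simultaneously active.
No point has more.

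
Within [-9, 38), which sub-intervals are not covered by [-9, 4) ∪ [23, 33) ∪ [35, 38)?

[4, 23) ∪ [33, 35)

Covered (merged): [-9, 4), [23, 33), [35, 38).
Complement within [-9, 38): [4, 23), [33, 35).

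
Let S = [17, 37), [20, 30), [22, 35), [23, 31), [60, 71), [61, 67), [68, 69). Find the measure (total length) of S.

Merged: [17, 37), [60, 71).
Lengths: 20 + 11 = 31.

31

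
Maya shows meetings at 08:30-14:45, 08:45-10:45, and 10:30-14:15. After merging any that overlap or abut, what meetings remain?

08:45-10:45 overlaps/touches 08:30-14:45 → extend to 08:30-14:45.
10:30-14:15 overlaps/touches 08:30-14:45 → extend to 08:30-14:45.

08:30-14:45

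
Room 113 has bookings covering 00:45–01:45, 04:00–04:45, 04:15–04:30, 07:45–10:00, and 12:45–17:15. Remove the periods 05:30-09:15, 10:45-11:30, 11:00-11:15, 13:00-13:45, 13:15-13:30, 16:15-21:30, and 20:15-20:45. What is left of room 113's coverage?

A, merged: 00:45-01:45, 04:00-04:45, 07:45-10:00, 12:45-17:15.
B, merged: 05:30-09:15, 10:45-11:30, 13:00-13:45, 16:15-21:30.
00:45-01:45: nothing removed.
04:00-04:45: nothing removed.
07:45-10:00 \ B = 09:15-10:00.
12:45-17:15 \ B = 12:45-13:00, 13:45-16:15.

00:45-01:45, 04:00-04:45, 09:15-10:00, 12:45-13:00, 13:45-16:15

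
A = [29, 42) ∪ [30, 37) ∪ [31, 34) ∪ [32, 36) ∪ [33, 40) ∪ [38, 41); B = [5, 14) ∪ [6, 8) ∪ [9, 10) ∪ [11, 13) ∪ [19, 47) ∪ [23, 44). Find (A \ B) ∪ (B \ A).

[5, 14) ∪ [19, 29) ∪ [42, 47)

Merge the first list: [29, 42).
Merge the second list: [5, 14), [19, 47).
A but not B: none.
B but not A: [5, 14), [19, 29), [42, 47).
Combining gives A △ B.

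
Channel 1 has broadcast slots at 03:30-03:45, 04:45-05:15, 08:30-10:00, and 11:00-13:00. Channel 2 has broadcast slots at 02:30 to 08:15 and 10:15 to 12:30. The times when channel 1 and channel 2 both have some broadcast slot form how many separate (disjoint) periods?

3

A ∩ B = 03:30-03:45, 04:45-05:15, 11:00-12:30.
That is 3 disjoint pieces.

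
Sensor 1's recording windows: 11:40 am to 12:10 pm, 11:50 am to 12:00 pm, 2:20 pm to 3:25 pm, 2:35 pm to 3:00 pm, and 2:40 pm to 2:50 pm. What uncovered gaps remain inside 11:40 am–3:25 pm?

Covered (merged): 11:40 am–12:10 pm, 2:20 pm–3:25 pm.
Uncovered inside 11:40 am–3:25 pm: 12:10 pm–2:20 pm.

12:10 pm–2:20 pm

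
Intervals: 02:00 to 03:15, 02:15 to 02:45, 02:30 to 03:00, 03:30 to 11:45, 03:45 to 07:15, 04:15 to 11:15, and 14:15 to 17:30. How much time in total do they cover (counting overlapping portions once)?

Merged: 02:00–03:15, 03:30–11:45, 14:15–17:30.
Lengths: 1 h 15 min + 8 h 15 min + 3 h 15 min = 12 h 45 min.

12 h 45 min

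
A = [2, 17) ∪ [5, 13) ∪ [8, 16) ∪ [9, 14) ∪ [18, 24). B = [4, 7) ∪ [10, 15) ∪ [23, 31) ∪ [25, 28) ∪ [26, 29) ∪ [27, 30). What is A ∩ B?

A, merged: [2, 17), [18, 24).
B, merged: [4, 7), [10, 15), [23, 31).
[2, 17) ∩ B → [4, 7), [10, 15).
[18, 24) ∩ B → [23, 24).

[4, 7) ∪ [10, 15) ∪ [23, 24)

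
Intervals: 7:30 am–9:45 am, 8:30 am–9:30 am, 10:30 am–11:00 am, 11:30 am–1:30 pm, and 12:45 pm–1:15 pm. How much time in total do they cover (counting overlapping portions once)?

4 h 45 min

Merged: 7:30 am–9:45 am, 10:30 am–11:00 am, 11:30 am–1:30 pm.
Lengths: 2 h 15 min + 30 min + 2 h = 4 h 45 min.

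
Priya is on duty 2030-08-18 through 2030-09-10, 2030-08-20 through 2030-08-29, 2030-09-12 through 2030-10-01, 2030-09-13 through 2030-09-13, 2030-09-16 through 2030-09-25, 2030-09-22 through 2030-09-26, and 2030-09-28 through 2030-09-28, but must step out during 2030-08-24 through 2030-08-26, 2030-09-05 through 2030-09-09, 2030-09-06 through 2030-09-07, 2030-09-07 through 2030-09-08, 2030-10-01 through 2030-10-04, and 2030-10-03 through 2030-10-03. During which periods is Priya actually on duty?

First set merges to 2030-08-18 through 2030-09-10, 2030-09-12 through 2030-10-01.
Second set merges to 2030-08-24 through 2030-08-26, 2030-09-05 through 2030-09-09, 2030-10-01 through 2030-10-04.
2030-08-18 through 2030-09-10 \ B = 2030-08-18 through 2030-08-23, 2030-08-27 through 2030-09-04, 2030-09-10 through 2030-09-10.
2030-09-12 through 2030-10-01 \ B = 2030-09-12 through 2030-09-30.

2030-08-18 through 2030-08-23, 2030-08-27 through 2030-09-04, 2030-09-10 through 2030-09-10, 2030-09-12 through 2030-09-30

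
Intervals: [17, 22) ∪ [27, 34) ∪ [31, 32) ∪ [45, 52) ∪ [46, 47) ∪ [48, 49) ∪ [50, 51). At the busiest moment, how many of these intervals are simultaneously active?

2

Sweep endpoints in order; track running count of active intervals.
Peak of 2 reached at 31.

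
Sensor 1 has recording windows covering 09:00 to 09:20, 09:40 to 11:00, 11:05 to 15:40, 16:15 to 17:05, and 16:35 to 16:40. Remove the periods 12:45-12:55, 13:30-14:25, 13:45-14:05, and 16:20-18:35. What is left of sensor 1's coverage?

Merge the first list: 09:00–09:20, 09:40–11:00, 11:05–15:40, 16:15–17:05.
Merge the second list: 12:45–12:55, 13:30–14:25, 16:20–18:35.
09:00–09:20: nothing removed.
09:40–11:00: nothing removed.
11:05–15:40 \ B = 11:05–12:45, 12:55–13:30, 14:25–15:40.
16:15–17:05 \ B = 16:15–16:20.

09:00–09:20, 09:40–11:00, 11:05–12:45, 12:55–13:30, 14:25–15:40, 16:15–16:20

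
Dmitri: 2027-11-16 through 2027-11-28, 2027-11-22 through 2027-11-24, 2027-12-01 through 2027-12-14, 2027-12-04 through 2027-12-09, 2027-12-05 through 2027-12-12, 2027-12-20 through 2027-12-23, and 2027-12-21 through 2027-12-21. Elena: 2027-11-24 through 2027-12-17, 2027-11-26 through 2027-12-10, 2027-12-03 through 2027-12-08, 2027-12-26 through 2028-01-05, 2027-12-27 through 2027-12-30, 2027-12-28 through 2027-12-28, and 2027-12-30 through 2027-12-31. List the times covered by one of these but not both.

2027-11-16 through 2027-11-23, 2027-11-29 through 2027-11-30, 2027-12-15 through 2027-12-17, 2027-12-20 through 2027-12-23, 2027-12-26 through 2028-01-05

First set merges to 2027-11-16 through 2027-11-28, 2027-12-01 through 2027-12-14, 2027-12-20 through 2027-12-23.
Second set merges to 2027-11-24 through 2027-12-17, 2027-12-26 through 2028-01-05.
A \ B = 2027-11-16 through 2027-11-23, 2027-12-20 through 2027-12-23.
B \ A = 2027-11-29 through 2027-11-30, 2027-12-15 through 2027-12-17, 2027-12-26 through 2028-01-05.
Union of the two gives the symmetric difference.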